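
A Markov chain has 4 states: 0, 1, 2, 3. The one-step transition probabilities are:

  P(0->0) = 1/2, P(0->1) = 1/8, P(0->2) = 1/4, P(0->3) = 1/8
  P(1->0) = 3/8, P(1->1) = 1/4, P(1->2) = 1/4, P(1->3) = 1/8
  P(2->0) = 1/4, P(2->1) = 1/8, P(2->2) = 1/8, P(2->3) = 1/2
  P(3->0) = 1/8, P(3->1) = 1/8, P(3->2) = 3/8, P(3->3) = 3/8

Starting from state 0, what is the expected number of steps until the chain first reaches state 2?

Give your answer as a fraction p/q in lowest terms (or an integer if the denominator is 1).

Let h_i = expected steps to first reach 2 from state i.
Boundary: h_2 = 0.
First-step equations for the other states:
  h_0 = 1 + 1/2*h_0 + 1/8*h_1 + 1/4*h_2 + 1/8*h_3
  h_1 = 1 + 3/8*h_0 + 1/4*h_1 + 1/4*h_2 + 1/8*h_3
  h_3 = 1 + 1/8*h_0 + 1/8*h_1 + 3/8*h_2 + 3/8*h_3

Substituting h_2 = 0 and rearranging gives the linear system (I - Q) h = 1:
  [1/2, -1/8, -1/8] . (h_0, h_1, h_3) = 1
  [-3/8, 3/4, -1/8] . (h_0, h_1, h_3) = 1
  [-1/8, -1/8, 5/8] . (h_0, h_1, h_3) = 1

Solving yields:
  h_0 = 48/13
  h_1 = 48/13
  h_3 = 40/13

Starting state is 0, so the expected hitting time is h_0 = 48/13.

Answer: 48/13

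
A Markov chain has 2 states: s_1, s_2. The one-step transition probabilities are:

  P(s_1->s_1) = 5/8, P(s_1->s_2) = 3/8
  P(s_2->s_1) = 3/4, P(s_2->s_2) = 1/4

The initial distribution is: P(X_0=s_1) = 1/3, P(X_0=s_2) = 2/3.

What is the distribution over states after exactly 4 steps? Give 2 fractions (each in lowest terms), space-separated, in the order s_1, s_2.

Propagating the distribution step by step (d_{t+1} = d_t * P):
d_0 = (s_1=1/3, s_2=2/3)
  d_1[s_1] = 1/3*5/8 + 2/3*3/4 = 17/24
  d_1[s_2] = 1/3*3/8 + 2/3*1/4 = 7/24
d_1 = (s_1=17/24, s_2=7/24)
  d_2[s_1] = 17/24*5/8 + 7/24*3/4 = 127/192
  d_2[s_2] = 17/24*3/8 + 7/24*1/4 = 65/192
d_2 = (s_1=127/192, s_2=65/192)
  d_3[s_1] = 127/192*5/8 + 65/192*3/4 = 1025/1536
  d_3[s_2] = 127/192*3/8 + 65/192*1/4 = 511/1536
d_3 = (s_1=1025/1536, s_2=511/1536)
  d_4[s_1] = 1025/1536*5/8 + 511/1536*3/4 = 8191/12288
  d_4[s_2] = 1025/1536*3/8 + 511/1536*1/4 = 4097/12288
d_4 = (s_1=8191/12288, s_2=4097/12288)

Answer: 8191/12288 4097/12288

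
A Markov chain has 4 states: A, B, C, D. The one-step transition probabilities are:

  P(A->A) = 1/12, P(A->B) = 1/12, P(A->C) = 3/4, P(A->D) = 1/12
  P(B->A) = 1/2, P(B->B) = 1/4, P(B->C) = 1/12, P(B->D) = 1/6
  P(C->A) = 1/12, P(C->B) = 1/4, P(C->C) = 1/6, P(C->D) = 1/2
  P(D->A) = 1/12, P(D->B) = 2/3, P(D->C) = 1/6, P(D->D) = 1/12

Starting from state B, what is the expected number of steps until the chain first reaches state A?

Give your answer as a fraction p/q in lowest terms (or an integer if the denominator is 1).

Answer: 1668/629

Derivation:
Let h_i = expected steps to first reach A from state i.
Boundary: h_A = 0.
First-step equations for the other states:
  h_B = 1 + 1/2*h_A + 1/4*h_B + 1/12*h_C + 1/6*h_D
  h_C = 1 + 1/12*h_A + 1/4*h_B + 1/6*h_C + 1/2*h_D
  h_D = 1 + 1/12*h_A + 2/3*h_B + 1/6*h_C + 1/12*h_D

Substituting h_A = 0 and rearranging gives the linear system (I - Q) h = 1:
  [3/4, -1/12, -1/6] . (h_B, h_C, h_D) = 1
  [-1/4, 5/6, -1/2] . (h_B, h_C, h_D) = 1
  [-2/3, -1/6, 11/12] . (h_B, h_C, h_D) = 1

Solving yields:
  h_B = 1668/629
  h_C = 2688/629
  h_D = 2388/629

Starting state is B, so the expected hitting time is h_B = 1668/629.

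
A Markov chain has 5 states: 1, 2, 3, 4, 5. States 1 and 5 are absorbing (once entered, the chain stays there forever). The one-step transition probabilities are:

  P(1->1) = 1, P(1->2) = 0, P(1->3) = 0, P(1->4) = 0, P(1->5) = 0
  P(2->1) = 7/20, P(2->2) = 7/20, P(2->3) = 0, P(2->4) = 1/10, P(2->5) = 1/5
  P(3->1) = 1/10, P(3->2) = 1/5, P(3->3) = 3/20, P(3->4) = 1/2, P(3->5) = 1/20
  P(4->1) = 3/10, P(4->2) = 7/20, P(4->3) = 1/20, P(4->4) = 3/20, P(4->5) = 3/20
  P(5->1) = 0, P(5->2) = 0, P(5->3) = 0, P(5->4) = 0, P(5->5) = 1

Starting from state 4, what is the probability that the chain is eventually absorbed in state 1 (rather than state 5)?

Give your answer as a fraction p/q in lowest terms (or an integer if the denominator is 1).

Answer: 2213/3381

Derivation:
Let a_i = P(absorbed in 1 | start in state i).
Boundary conditions: a_1 = 1, a_5 = 0.
For each transient state i, a_i = sum_j P(i->j) * a_j:
  a_2 = 7/20*a_1 + 7/20*a_2 + 0*a_3 + 1/10*a_4 + 1/5*a_5
  a_3 = 1/10*a_1 + 1/5*a_2 + 3/20*a_3 + 1/2*a_4 + 1/20*a_5
  a_4 = 3/10*a_1 + 7/20*a_2 + 1/20*a_3 + 3/20*a_4 + 3/20*a_5

Substituting a_1 = 1 and a_5 = 0, rearrange to (I - Q) a = r where r[i] = P(i -> 1):
  [13/20, 0, -1/10] . (a_2, a_3, a_4) = 7/20
  [-1/5, 17/20, -1/2] . (a_2, a_3, a_4) = 1/10
  [-7/20, -1/20, 17/20] . (a_2, a_3, a_4) = 3/10

Solving yields:
  a_2 = 2161/3381
  a_3 = 32/49
  a_4 = 2213/3381

Starting state is 4, so the absorption probability is a_4 = 2213/3381.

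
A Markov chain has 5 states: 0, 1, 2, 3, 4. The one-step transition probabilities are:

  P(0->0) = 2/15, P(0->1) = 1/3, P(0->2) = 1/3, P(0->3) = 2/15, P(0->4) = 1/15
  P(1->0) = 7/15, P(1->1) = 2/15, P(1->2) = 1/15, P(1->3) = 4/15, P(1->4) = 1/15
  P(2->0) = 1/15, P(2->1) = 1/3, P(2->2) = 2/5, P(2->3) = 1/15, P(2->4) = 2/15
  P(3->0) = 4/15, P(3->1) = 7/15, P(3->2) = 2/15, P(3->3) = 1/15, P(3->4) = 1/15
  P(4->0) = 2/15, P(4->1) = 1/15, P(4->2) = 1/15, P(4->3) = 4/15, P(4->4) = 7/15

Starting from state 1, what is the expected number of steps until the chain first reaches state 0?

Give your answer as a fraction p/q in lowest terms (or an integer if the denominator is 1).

Let h_i = expected steps to first reach 0 from state i.
Boundary: h_0 = 0.
First-step equations for the other states:
  h_1 = 1 + 7/15*h_0 + 2/15*h_1 + 1/15*h_2 + 4/15*h_3 + 1/15*h_4
  h_2 = 1 + 1/15*h_0 + 1/3*h_1 + 2/5*h_2 + 1/15*h_3 + 2/15*h_4
  h_3 = 1 + 4/15*h_0 + 7/15*h_1 + 2/15*h_2 + 1/15*h_3 + 1/15*h_4
  h_4 = 1 + 2/15*h_0 + 1/15*h_1 + 1/15*h_2 + 4/15*h_3 + 7/15*h_4

Substituting h_0 = 0 and rearranging gives the linear system (I - Q) h = 1:
  [13/15, -1/15, -4/15, -1/15] . (h_1, h_2, h_3, h_4) = 1
  [-1/3, 3/5, -1/15, -2/15] . (h_1, h_2, h_3, h_4) = 1
  [-7/15, -2/15, 14/15, -1/15] . (h_1, h_2, h_3, h_4) = 1
  [-1/15, -1/15, -4/15, 8/15] . (h_1, h_2, h_3, h_4) = 1

Solving yields:
  h_1 = 24705/8317
  h_2 = 39420/8317
  h_3 = 29640/8317
  h_4 = 38430/8317

Starting state is 1, so the expected hitting time is h_1 = 24705/8317.

Answer: 24705/8317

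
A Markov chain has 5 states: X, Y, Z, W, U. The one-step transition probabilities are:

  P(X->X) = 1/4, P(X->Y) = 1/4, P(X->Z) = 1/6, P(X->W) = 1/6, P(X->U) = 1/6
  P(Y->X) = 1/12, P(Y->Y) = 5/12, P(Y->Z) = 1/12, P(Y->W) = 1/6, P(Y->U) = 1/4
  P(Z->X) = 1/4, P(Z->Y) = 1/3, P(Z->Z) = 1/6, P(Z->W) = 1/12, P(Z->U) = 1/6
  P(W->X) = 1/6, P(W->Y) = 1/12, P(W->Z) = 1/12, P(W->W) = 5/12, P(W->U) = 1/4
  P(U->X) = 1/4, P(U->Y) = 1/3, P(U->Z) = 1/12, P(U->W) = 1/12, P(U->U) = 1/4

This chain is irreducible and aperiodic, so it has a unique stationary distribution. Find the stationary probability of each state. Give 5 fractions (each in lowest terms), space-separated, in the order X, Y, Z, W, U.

The stationary distribution satisfies pi = pi * P, i.e.:
  pi_X = 1/4*pi_X + 1/12*pi_Y + 1/4*pi_Z + 1/6*pi_W + 1/4*pi_U
  pi_Y = 1/4*pi_X + 5/12*pi_Y + 1/3*pi_Z + 1/12*pi_W + 1/3*pi_U
  pi_Z = 1/6*pi_X + 1/12*pi_Y + 1/6*pi_Z + 1/12*pi_W + 1/12*pi_U
  pi_W = 1/6*pi_X + 1/6*pi_Y + 1/12*pi_Z + 5/12*pi_W + 1/12*pi_U
  pi_U = 1/6*pi_X + 1/4*pi_Y + 1/6*pi_Z + 1/4*pi_W + 1/4*pi_U
with normalization: pi_X + pi_Y + pi_Z + pi_W + pi_U = 1.

Using the first 4 balance equations plus normalization, the linear system A*pi = b is:
  [-3/4, 1/12, 1/4, 1/6, 1/4] . pi = 0
  [1/4, -7/12, 1/3, 1/12, 1/3] . pi = 0
  [1/6, 1/12, -5/6, 1/12, 1/12] . pi = 0
  [1/6, 1/6, 1/12, -7/12, 1/12] . pi = 0
  [1, 1, 1, 1, 1] . pi = 1

Solving yields:
  pi_X = 5/27
  pi_Y = 8/27
  pi_Z = 32/297
  pi_W = 5/27
  pi_U = 67/297

Verification (pi * P):
  5/27*1/4 + 8/27*1/12 + 32/297*1/4 + 5/27*1/6 + 67/297*1/4 = 5/27 = pi_X  (ok)
  5/27*1/4 + 8/27*5/12 + 32/297*1/3 + 5/27*1/12 + 67/297*1/3 = 8/27 = pi_Y  (ok)
  5/27*1/6 + 8/27*1/12 + 32/297*1/6 + 5/27*1/12 + 67/297*1/12 = 32/297 = pi_Z  (ok)
  5/27*1/6 + 8/27*1/6 + 32/297*1/12 + 5/27*5/12 + 67/297*1/12 = 5/27 = pi_W  (ok)
  5/27*1/6 + 8/27*1/4 + 32/297*1/6 + 5/27*1/4 + 67/297*1/4 = 67/297 = pi_U  (ok)

Answer: 5/27 8/27 32/297 5/27 67/297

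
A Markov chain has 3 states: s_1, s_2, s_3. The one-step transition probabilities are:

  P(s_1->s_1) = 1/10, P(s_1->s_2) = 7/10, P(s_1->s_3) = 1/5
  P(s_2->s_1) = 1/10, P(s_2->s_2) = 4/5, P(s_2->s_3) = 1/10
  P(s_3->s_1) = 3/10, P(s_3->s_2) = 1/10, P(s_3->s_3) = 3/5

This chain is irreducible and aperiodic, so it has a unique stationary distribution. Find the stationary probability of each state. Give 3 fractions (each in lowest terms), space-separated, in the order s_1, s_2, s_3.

The stationary distribution satisfies pi = pi * P, i.e.:
  pi_s_1 = 1/10*pi_s_1 + 1/10*pi_s_2 + 3/10*pi_s_3
  pi_s_2 = 7/10*pi_s_1 + 4/5*pi_s_2 + 1/10*pi_s_3
  pi_s_3 = 1/5*pi_s_1 + 1/10*pi_s_2 + 3/5*pi_s_3
with normalization: pi_s_1 + pi_s_2 + pi_s_3 = 1.

Using the first 2 balance equations plus normalization, the linear system A*pi = b is:
  [-9/10, 1/10, 3/10] . pi = 0
  [7/10, -1/5, 1/10] . pi = 0
  [1, 1, 1] . pi = 1

Solving yields:
  pi_s_1 = 7/48
  pi_s_2 = 5/8
  pi_s_3 = 11/48

Verification (pi * P):
  7/48*1/10 + 5/8*1/10 + 11/48*3/10 = 7/48 = pi_s_1  (ok)
  7/48*7/10 + 5/8*4/5 + 11/48*1/10 = 5/8 = pi_s_2  (ok)
  7/48*1/5 + 5/8*1/10 + 11/48*3/5 = 11/48 = pi_s_3  (ok)

Answer: 7/48 5/8 11/48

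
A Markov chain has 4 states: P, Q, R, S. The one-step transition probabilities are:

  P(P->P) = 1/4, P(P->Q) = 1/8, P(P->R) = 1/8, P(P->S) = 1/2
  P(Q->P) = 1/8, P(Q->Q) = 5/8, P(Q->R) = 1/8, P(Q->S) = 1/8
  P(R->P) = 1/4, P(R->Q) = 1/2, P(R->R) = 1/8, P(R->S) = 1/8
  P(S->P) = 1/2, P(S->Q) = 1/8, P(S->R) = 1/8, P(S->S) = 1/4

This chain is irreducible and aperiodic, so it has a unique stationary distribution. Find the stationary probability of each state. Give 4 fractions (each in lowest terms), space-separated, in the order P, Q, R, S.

The stationary distribution satisfies pi = pi * P, i.e.:
  pi_P = 1/4*pi_P + 1/8*pi_Q + 1/4*pi_R + 1/2*pi_S
  pi_Q = 1/8*pi_P + 5/8*pi_Q + 1/2*pi_R + 1/8*pi_S
  pi_R = 1/8*pi_P + 1/8*pi_Q + 1/8*pi_R + 1/8*pi_S
  pi_S = 1/2*pi_P + 1/8*pi_Q + 1/8*pi_R + 1/4*pi_S
with normalization: pi_P + pi_Q + pi_R + pi_S = 1.

Using the first 3 balance equations plus normalization, the linear system A*pi = b is:
  [-3/4, 1/8, 1/4, 1/2] . pi = 0
  [1/8, -3/8, 1/2, 1/8] . pi = 0
  [1/8, 1/8, -7/8, 1/8] . pi = 0
  [1, 1, 1, 1] . pi = 1

Solving yields:
  pi_P = 87/320
  pi_Q = 11/32
  pi_R = 1/8
  pi_S = 83/320

Verification (pi * P):
  87/320*1/4 + 11/32*1/8 + 1/8*1/4 + 83/320*1/2 = 87/320 = pi_P  (ok)
  87/320*1/8 + 11/32*5/8 + 1/8*1/2 + 83/320*1/8 = 11/32 = pi_Q  (ok)
  87/320*1/8 + 11/32*1/8 + 1/8*1/8 + 83/320*1/8 = 1/8 = pi_R  (ok)
  87/320*1/2 + 11/32*1/8 + 1/8*1/8 + 83/320*1/4 = 83/320 = pi_S  (ok)

Answer: 87/320 11/32 1/8 83/320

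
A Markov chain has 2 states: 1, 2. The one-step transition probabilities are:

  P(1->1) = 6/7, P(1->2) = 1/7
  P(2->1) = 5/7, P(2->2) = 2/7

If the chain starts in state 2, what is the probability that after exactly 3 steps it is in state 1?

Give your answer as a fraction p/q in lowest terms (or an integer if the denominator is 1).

Answer: 285/343

Derivation:
Computing P^3 by repeated multiplication:
P^1 =
  1: [6/7, 1/7]
  2: [5/7, 2/7]
P^2 =
  1: [41/49, 8/49]
  2: [40/49, 9/49]
P^3 =
  1: [286/343, 57/343]
  2: [285/343, 58/343]

(P^3)[2 -> 1] = 285/343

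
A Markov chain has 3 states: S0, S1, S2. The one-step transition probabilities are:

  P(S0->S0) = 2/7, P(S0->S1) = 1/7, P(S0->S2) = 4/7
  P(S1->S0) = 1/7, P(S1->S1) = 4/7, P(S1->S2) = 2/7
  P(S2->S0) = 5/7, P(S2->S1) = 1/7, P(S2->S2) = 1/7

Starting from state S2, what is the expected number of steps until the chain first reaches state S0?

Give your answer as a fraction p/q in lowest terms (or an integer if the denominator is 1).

Let h_i = expected steps to first reach S0 from state i.
Boundary: h_S0 = 0.
First-step equations for the other states:
  h_S1 = 1 + 1/7*h_S0 + 4/7*h_S1 + 2/7*h_S2
  h_S2 = 1 + 5/7*h_S0 + 1/7*h_S1 + 1/7*h_S2

Substituting h_S0 = 0 and rearranging gives the linear system (I - Q) h = 1:
  [3/7, -2/7] . (h_S1, h_S2) = 1
  [-1/7, 6/7] . (h_S1, h_S2) = 1

Solving yields:
  h_S1 = 7/2
  h_S2 = 7/4

Starting state is S2, so the expected hitting time is h_S2 = 7/4.

Answer: 7/4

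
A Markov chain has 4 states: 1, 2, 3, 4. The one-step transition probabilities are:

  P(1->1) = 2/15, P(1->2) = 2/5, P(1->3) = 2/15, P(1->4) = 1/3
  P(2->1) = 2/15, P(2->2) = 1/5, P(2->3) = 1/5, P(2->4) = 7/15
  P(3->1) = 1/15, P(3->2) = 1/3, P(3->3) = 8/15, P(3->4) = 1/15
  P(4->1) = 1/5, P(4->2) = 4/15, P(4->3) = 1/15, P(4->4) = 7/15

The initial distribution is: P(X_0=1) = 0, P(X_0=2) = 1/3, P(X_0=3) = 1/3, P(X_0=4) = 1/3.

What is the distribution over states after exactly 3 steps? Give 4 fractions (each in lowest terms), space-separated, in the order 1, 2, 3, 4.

Propagating the distribution step by step (d_{t+1} = d_t * P):
d_0 = (1=0, 2=1/3, 3=1/3, 4=1/3)
  d_1[1] = 0*2/15 + 1/3*2/15 + 1/3*1/15 + 1/3*1/5 = 2/15
  d_1[2] = 0*2/5 + 1/3*1/5 + 1/3*1/3 + 1/3*4/15 = 4/15
  d_1[3] = 0*2/15 + 1/3*1/5 + 1/3*8/15 + 1/3*1/15 = 4/15
  d_1[4] = 0*1/3 + 1/3*7/15 + 1/3*1/15 + 1/3*7/15 = 1/3
d_1 = (1=2/15, 2=4/15, 3=4/15, 4=1/3)
  d_2[1] = 2/15*2/15 + 4/15*2/15 + 4/15*1/15 + 1/3*1/5 = 31/225
  d_2[2] = 2/15*2/5 + 4/15*1/5 + 4/15*1/3 + 1/3*4/15 = 64/225
  d_2[3] = 2/15*2/15 + 4/15*1/5 + 4/15*8/15 + 1/3*1/15 = 53/225
  d_2[4] = 2/15*1/3 + 4/15*7/15 + 4/15*1/15 + 1/3*7/15 = 77/225
d_2 = (1=31/225, 2=64/225, 3=53/225, 4=77/225)
  d_3[1] = 31/225*2/15 + 64/225*2/15 + 53/225*1/15 + 77/225*1/5 = 158/1125
  d_3[2] = 31/225*2/5 + 64/225*1/5 + 53/225*1/3 + 77/225*4/15 = 317/1125
  d_3[3] = 31/225*2/15 + 64/225*1/5 + 53/225*8/15 + 77/225*1/15 = 151/675
  d_3[4] = 31/225*1/3 + 64/225*7/15 + 53/225*1/15 + 77/225*7/15 = 239/675
d_3 = (1=158/1125, 2=317/1125, 3=151/675, 4=239/675)

Answer: 158/1125 317/1125 151/675 239/675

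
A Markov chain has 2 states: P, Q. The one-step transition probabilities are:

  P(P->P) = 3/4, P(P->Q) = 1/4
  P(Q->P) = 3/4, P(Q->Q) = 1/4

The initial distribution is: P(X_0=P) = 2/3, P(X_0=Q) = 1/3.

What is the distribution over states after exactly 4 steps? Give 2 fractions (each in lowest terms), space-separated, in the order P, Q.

Propagating the distribution step by step (d_{t+1} = d_t * P):
d_0 = (P=2/3, Q=1/3)
  d_1[P] = 2/3*3/4 + 1/3*3/4 = 3/4
  d_1[Q] = 2/3*1/4 + 1/3*1/4 = 1/4
d_1 = (P=3/4, Q=1/4)
  d_2[P] = 3/4*3/4 + 1/4*3/4 = 3/4
  d_2[Q] = 3/4*1/4 + 1/4*1/4 = 1/4
d_2 = (P=3/4, Q=1/4)
  d_3[P] = 3/4*3/4 + 1/4*3/4 = 3/4
  d_3[Q] = 3/4*1/4 + 1/4*1/4 = 1/4
d_3 = (P=3/4, Q=1/4)
  d_4[P] = 3/4*3/4 + 1/4*3/4 = 3/4
  d_4[Q] = 3/4*1/4 + 1/4*1/4 = 1/4
d_4 = (P=3/4, Q=1/4)

Answer: 3/4 1/4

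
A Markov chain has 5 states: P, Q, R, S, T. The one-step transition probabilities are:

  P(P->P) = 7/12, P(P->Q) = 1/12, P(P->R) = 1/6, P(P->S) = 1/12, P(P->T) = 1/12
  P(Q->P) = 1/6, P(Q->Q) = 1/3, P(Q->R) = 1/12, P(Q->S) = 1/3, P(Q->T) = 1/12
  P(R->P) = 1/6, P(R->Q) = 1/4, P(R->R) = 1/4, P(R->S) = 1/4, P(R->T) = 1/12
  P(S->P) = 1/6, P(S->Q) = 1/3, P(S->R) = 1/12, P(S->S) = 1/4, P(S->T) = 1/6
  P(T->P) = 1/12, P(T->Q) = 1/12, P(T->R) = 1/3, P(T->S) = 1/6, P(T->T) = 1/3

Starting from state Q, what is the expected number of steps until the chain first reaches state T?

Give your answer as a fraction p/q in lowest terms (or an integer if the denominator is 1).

Answer: 10920/1121

Derivation:
Let h_i = expected steps to first reach T from state i.
Boundary: h_T = 0.
First-step equations for the other states:
  h_P = 1 + 7/12*h_P + 1/12*h_Q + 1/6*h_R + 1/12*h_S + 1/12*h_T
  h_Q = 1 + 1/6*h_P + 1/3*h_Q + 1/12*h_R + 1/3*h_S + 1/12*h_T
  h_R = 1 + 1/6*h_P + 1/4*h_Q + 1/4*h_R + 1/4*h_S + 1/12*h_T
  h_S = 1 + 1/6*h_P + 1/3*h_Q + 1/12*h_R + 1/4*h_S + 1/6*h_T

Substituting h_T = 0 and rearranging gives the linear system (I - Q) h = 1:
  [5/12, -1/12, -1/6, -1/12] . (h_P, h_Q, h_R, h_S) = 1
  [-1/6, 2/3, -1/12, -1/3] . (h_P, h_Q, h_R, h_S) = 1
  [-1/6, -1/4, 3/4, -1/4] . (h_P, h_Q, h_R, h_S) = 1
  [-1/6, -1/3, -1/12, 3/4] . (h_P, h_Q, h_R, h_S) = 1

Solving yields:
  h_P = 11292/1121
  h_Q = 10920/1121
  h_R = 11004/1121
  h_S = 10080/1121

Starting state is Q, so the expected hitting time is h_Q = 10920/1121.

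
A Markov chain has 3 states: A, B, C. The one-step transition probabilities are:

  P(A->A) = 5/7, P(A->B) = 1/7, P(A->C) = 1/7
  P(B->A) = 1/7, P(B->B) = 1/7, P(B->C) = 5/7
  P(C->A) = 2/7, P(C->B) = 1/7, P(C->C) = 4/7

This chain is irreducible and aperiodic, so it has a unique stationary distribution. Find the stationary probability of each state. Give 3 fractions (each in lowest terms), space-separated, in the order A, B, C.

Answer: 13/28 1/7 11/28

Derivation:
The stationary distribution satisfies pi = pi * P, i.e.:
  pi_A = 5/7*pi_A + 1/7*pi_B + 2/7*pi_C
  pi_B = 1/7*pi_A + 1/7*pi_B + 1/7*pi_C
  pi_C = 1/7*pi_A + 5/7*pi_B + 4/7*pi_C
with normalization: pi_A + pi_B + pi_C = 1.

Using the first 2 balance equations plus normalization, the linear system A*pi = b is:
  [-2/7, 1/7, 2/7] . pi = 0
  [1/7, -6/7, 1/7] . pi = 0
  [1, 1, 1] . pi = 1

Solving yields:
  pi_A = 13/28
  pi_B = 1/7
  pi_C = 11/28

Verification (pi * P):
  13/28*5/7 + 1/7*1/7 + 11/28*2/7 = 13/28 = pi_A  (ok)
  13/28*1/7 + 1/7*1/7 + 11/28*1/7 = 1/7 = pi_B  (ok)
  13/28*1/7 + 1/7*5/7 + 11/28*4/7 = 11/28 = pi_C  (ok)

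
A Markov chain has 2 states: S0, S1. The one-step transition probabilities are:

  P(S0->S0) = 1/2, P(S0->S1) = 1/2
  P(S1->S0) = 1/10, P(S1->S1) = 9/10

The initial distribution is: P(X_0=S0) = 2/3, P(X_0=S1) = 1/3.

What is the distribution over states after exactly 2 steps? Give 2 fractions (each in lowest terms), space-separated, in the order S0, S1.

Propagating the distribution step by step (d_{t+1} = d_t * P):
d_0 = (S0=2/3, S1=1/3)
  d_1[S0] = 2/3*1/2 + 1/3*1/10 = 11/30
  d_1[S1] = 2/3*1/2 + 1/3*9/10 = 19/30
d_1 = (S0=11/30, S1=19/30)
  d_2[S0] = 11/30*1/2 + 19/30*1/10 = 37/150
  d_2[S1] = 11/30*1/2 + 19/30*9/10 = 113/150
d_2 = (S0=37/150, S1=113/150)

Answer: 37/150 113/150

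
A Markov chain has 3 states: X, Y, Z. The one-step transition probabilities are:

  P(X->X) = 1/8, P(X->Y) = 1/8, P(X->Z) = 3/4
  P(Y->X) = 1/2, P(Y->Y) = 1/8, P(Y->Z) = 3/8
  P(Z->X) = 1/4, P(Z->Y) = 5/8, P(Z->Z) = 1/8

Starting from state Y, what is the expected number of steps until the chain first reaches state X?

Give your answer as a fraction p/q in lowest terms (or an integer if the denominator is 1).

Answer: 40/17

Derivation:
Let h_i = expected steps to first reach X from state i.
Boundary: h_X = 0.
First-step equations for the other states:
  h_Y = 1 + 1/2*h_X + 1/8*h_Y + 3/8*h_Z
  h_Z = 1 + 1/4*h_X + 5/8*h_Y + 1/8*h_Z

Substituting h_X = 0 and rearranging gives the linear system (I - Q) h = 1:
  [7/8, -3/8] . (h_Y, h_Z) = 1
  [-5/8, 7/8] . (h_Y, h_Z) = 1

Solving yields:
  h_Y = 40/17
  h_Z = 48/17

Starting state is Y, so the expected hitting time is h_Y = 40/17.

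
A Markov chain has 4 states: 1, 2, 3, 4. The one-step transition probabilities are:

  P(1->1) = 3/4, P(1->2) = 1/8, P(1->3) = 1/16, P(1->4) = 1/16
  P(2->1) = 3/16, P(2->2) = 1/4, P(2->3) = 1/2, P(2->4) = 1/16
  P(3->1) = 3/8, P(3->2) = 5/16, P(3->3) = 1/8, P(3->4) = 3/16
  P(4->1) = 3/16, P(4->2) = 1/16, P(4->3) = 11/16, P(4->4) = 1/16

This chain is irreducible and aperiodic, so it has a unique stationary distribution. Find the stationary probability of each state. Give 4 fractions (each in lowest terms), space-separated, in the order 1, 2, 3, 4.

The stationary distribution satisfies pi = pi * P, i.e.:
  pi_1 = 3/4*pi_1 + 3/16*pi_2 + 3/8*pi_3 + 3/16*pi_4
  pi_2 = 1/8*pi_1 + 1/4*pi_2 + 5/16*pi_3 + 1/16*pi_4
  pi_3 = 1/16*pi_1 + 1/2*pi_2 + 1/8*pi_3 + 11/16*pi_4
  pi_4 = 1/16*pi_1 + 1/16*pi_2 + 3/16*pi_3 + 1/16*pi_4
with normalization: pi_1 + pi_2 + pi_3 + pi_4 = 1.

Using the first 3 balance equations plus normalization, the linear system A*pi = b is:
  [-1/4, 3/16, 3/8, 3/16] . pi = 0
  [1/8, -3/4, 5/16, 1/16] . pi = 0
  [1/16, 1/2, -7/8, 11/16] . pi = 0
  [1, 1, 1, 1] . pi = 1

Solving yields:
  pi_1 = 1431/2758
  pi_2 = 501/2758
  pi_3 = 83/394
  pi_4 = 35/394

Verification (pi * P):
  1431/2758*3/4 + 501/2758*3/16 + 83/394*3/8 + 35/394*3/16 = 1431/2758 = pi_1  (ok)
  1431/2758*1/8 + 501/2758*1/4 + 83/394*5/16 + 35/394*1/16 = 501/2758 = pi_2  (ok)
  1431/2758*1/16 + 501/2758*1/2 + 83/394*1/8 + 35/394*11/16 = 83/394 = pi_3  (ok)
  1431/2758*1/16 + 501/2758*1/16 + 83/394*3/16 + 35/394*1/16 = 35/394 = pi_4  (ok)

Answer: 1431/2758 501/2758 83/394 35/394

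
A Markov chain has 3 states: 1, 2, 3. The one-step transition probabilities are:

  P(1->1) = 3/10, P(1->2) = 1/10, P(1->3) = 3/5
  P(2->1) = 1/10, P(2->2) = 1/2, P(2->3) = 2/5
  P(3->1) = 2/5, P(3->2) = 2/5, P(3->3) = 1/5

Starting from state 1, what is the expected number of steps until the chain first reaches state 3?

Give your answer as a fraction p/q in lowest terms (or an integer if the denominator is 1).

Let h_i = expected steps to first reach 3 from state i.
Boundary: h_3 = 0.
First-step equations for the other states:
  h_1 = 1 + 3/10*h_1 + 1/10*h_2 + 3/5*h_3
  h_2 = 1 + 1/10*h_1 + 1/2*h_2 + 2/5*h_3

Substituting h_3 = 0 and rearranging gives the linear system (I - Q) h = 1:
  [7/10, -1/10] . (h_1, h_2) = 1
  [-1/10, 1/2] . (h_1, h_2) = 1

Solving yields:
  h_1 = 30/17
  h_2 = 40/17

Starting state is 1, so the expected hitting time is h_1 = 30/17.

Answer: 30/17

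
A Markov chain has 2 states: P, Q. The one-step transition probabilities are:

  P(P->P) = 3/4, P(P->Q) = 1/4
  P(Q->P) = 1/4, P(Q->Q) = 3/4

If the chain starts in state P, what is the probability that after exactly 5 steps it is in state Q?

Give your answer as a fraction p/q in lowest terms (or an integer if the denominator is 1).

Computing P^5 by repeated multiplication:
P^1 =
  P: [3/4, 1/4]
  Q: [1/4, 3/4]
P^2 =
  P: [5/8, 3/8]
  Q: [3/8, 5/8]
P^3 =
  P: [9/16, 7/16]
  Q: [7/16, 9/16]
P^4 =
  P: [17/32, 15/32]
  Q: [15/32, 17/32]
P^5 =
  P: [33/64, 31/64]
  Q: [31/64, 33/64]

(P^5)[P -> Q] = 31/64

Answer: 31/64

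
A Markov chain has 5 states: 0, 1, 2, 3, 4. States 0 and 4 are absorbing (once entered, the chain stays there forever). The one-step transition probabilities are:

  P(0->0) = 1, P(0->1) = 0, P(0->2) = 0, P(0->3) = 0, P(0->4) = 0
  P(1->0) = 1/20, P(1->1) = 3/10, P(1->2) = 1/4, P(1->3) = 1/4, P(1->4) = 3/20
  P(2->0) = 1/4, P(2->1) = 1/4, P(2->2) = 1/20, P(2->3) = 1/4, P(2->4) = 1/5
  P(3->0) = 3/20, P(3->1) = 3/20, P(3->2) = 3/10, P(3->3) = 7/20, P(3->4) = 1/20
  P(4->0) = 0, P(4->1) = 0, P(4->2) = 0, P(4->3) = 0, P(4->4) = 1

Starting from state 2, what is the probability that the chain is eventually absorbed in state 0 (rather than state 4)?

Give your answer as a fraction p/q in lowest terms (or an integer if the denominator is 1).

Let a_i = P(absorbed in 0 | start in state i).
Boundary conditions: a_0 = 1, a_4 = 0.
For each transient state i, a_i = sum_j P(i->j) * a_j:
  a_1 = 1/20*a_0 + 3/10*a_1 + 1/4*a_2 + 1/4*a_3 + 3/20*a_4
  a_2 = 1/4*a_0 + 1/4*a_1 + 1/20*a_2 + 1/4*a_3 + 1/5*a_4
  a_3 = 3/20*a_0 + 3/20*a_1 + 3/10*a_2 + 7/20*a_3 + 1/20*a_4

Substituting a_0 = 1 and a_4 = 0, rearrange to (I - Q) a = r where r[i] = P(i -> 0):
  [7/10, -1/4, -1/4] . (a_1, a_2, a_3) = 1/20
  [-1/4, 19/20, -1/4] . (a_1, a_2, a_3) = 1/4
  [-3/20, -3/10, 13/20] . (a_1, a_2, a_3) = 3/20

Solving yields:
  a_1 = 1052/2203
  a_2 = 1200/2203
  a_3 = 1305/2203

Starting state is 2, so the absorption probability is a_2 = 1200/2203.

Answer: 1200/2203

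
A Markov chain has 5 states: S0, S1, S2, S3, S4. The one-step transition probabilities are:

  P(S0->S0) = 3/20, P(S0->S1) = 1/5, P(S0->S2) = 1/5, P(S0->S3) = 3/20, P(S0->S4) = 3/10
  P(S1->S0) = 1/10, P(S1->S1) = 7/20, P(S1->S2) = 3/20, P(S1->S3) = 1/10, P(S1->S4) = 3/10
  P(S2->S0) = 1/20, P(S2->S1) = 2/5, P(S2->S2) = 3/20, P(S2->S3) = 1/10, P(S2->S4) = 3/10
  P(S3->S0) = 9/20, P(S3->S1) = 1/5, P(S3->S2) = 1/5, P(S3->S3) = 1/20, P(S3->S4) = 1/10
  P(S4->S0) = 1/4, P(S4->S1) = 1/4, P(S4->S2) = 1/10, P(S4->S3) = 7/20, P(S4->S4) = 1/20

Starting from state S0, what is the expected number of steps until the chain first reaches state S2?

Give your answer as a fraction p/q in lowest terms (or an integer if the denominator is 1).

Let h_i = expected steps to first reach S2 from state i.
Boundary: h_S2 = 0.
First-step equations for the other states:
  h_S0 = 1 + 3/20*h_S0 + 1/5*h_S1 + 1/5*h_S2 + 3/20*h_S3 + 3/10*h_S4
  h_S1 = 1 + 1/10*h_S0 + 7/20*h_S1 + 3/20*h_S2 + 1/10*h_S3 + 3/10*h_S4
  h_S3 = 1 + 9/20*h_S0 + 1/5*h_S1 + 1/5*h_S2 + 1/20*h_S3 + 1/10*h_S4
  h_S4 = 1 + 1/4*h_S0 + 1/4*h_S1 + 1/10*h_S2 + 7/20*h_S3 + 1/20*h_S4

Substituting h_S2 = 0 and rearranging gives the linear system (I - Q) h = 1:
  [17/20, -1/5, -3/20, -3/10] . (h_S0, h_S1, h_S3, h_S4) = 1
  [-1/10, 13/20, -1/10, -3/10] . (h_S0, h_S1, h_S3, h_S4) = 1
  [-9/20, -1/5, 19/20, -1/10] . (h_S0, h_S1, h_S3, h_S4) = 1
  [-1/4, -1/4, -7/20, 19/20] . (h_S0, h_S1, h_S3, h_S4) = 1

Solving yields:
  h_S0 = 3435/571
  h_S1 = 3640/571
  h_S3 = 3385/571
  h_S4 = 3710/571

Starting state is S0, so the expected hitting time is h_S0 = 3435/571.

Answer: 3435/571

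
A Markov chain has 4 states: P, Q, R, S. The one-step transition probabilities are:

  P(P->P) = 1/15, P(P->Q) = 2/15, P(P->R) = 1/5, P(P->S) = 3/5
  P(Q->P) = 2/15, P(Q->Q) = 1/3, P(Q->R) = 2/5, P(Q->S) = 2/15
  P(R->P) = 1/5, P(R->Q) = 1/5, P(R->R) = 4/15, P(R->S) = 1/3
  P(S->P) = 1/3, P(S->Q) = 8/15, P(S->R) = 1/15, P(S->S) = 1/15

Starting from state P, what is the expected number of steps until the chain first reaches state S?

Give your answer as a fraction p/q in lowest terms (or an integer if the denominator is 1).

Answer: 9/4

Derivation:
Let h_i = expected steps to first reach S from state i.
Boundary: h_S = 0.
First-step equations for the other states:
  h_P = 1 + 1/15*h_P + 2/15*h_Q + 1/5*h_R + 3/5*h_S
  h_Q = 1 + 2/15*h_P + 1/3*h_Q + 2/5*h_R + 2/15*h_S
  h_R = 1 + 1/5*h_P + 1/5*h_Q + 4/15*h_R + 1/3*h_S

Substituting h_S = 0 and rearranging gives the linear system (I - Q) h = 1:
  [14/15, -2/15, -1/5] . (h_P, h_Q, h_R) = 1
  [-2/15, 2/3, -2/5] . (h_P, h_Q, h_R) = 1
  [-1/5, -1/5, 11/15] . (h_P, h_Q, h_R) = 1

Solving yields:
  h_P = 9/4
  h_Q = 15/4
  h_R = 3

Starting state is P, so the expected hitting time is h_P = 9/4.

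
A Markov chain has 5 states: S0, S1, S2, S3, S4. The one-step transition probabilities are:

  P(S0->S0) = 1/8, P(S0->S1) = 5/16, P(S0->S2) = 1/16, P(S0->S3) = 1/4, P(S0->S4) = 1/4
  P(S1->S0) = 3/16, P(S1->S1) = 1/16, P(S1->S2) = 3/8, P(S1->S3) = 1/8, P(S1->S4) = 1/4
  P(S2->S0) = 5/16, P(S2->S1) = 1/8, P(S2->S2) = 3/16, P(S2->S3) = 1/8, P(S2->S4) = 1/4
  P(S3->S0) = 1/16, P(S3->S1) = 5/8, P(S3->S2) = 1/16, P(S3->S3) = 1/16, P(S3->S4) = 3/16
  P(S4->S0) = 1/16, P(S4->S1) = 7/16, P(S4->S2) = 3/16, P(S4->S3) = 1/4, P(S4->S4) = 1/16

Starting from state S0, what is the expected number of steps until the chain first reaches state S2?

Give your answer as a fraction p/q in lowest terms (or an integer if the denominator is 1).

Answer: 118496/22031

Derivation:
Let h_i = expected steps to first reach S2 from state i.
Boundary: h_S2 = 0.
First-step equations for the other states:
  h_S0 = 1 + 1/8*h_S0 + 5/16*h_S1 + 1/16*h_S2 + 1/4*h_S3 + 1/4*h_S4
  h_S1 = 1 + 3/16*h_S0 + 1/16*h_S1 + 3/8*h_S2 + 1/8*h_S3 + 1/4*h_S4
  h_S3 = 1 + 1/16*h_S0 + 5/8*h_S1 + 1/16*h_S2 + 1/16*h_S3 + 3/16*h_S4
  h_S4 = 1 + 1/16*h_S0 + 7/16*h_S1 + 3/16*h_S2 + 1/4*h_S3 + 1/16*h_S4

Substituting h_S2 = 0 and rearranging gives the linear system (I - Q) h = 1:
  [7/8, -5/16, -1/4, -1/4] . (h_S0, h_S1, h_S3, h_S4) = 1
  [-3/16, 15/16, -1/8, -1/4] . (h_S0, h_S1, h_S3, h_S4) = 1
  [-1/16, -5/8, 15/16, -3/16] . (h_S0, h_S1, h_S3, h_S4) = 1
  [-1/16, -7/16, -1/4, 15/16] . (h_S0, h_S1, h_S3, h_S4) = 1

Solving yields:
  h_S0 = 118496/22031
  h_S1 = 89552/22031
  h_S3 = 111696/22031
  h_S4 = 102976/22031

Starting state is S0, so the expected hitting time is h_S0 = 118496/22031.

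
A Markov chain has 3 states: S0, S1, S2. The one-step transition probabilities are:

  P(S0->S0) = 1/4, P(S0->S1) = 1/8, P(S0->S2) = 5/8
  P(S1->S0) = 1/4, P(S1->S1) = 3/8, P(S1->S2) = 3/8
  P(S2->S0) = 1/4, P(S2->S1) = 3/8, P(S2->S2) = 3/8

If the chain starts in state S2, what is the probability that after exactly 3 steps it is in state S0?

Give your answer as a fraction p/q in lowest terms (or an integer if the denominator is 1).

Computing P^3 by repeated multiplication:
P^1 =
  S0: [1/4, 1/8, 5/8]
  S1: [1/4, 3/8, 3/8]
  S2: [1/4, 3/8, 3/8]
P^2 =
  S0: [1/4, 5/16, 7/16]
  S1: [1/4, 5/16, 7/16]
  S2: [1/4, 5/16, 7/16]
P^3 =
  S0: [1/4, 5/16, 7/16]
  S1: [1/4, 5/16, 7/16]
  S2: [1/4, 5/16, 7/16]

(P^3)[S2 -> S0] = 1/4

Answer: 1/4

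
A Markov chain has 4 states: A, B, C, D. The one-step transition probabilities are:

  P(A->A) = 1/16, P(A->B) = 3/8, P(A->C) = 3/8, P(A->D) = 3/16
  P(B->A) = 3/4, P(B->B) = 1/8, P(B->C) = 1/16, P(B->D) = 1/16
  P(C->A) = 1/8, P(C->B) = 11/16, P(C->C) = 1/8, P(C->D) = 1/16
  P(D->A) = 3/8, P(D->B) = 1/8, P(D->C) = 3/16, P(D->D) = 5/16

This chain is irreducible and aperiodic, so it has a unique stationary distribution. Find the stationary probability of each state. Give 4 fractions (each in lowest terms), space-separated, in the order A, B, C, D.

Answer: 193/568 1827/5680 141/710 159/1136

Derivation:
The stationary distribution satisfies pi = pi * P, i.e.:
  pi_A = 1/16*pi_A + 3/4*pi_B + 1/8*pi_C + 3/8*pi_D
  pi_B = 3/8*pi_A + 1/8*pi_B + 11/16*pi_C + 1/8*pi_D
  pi_C = 3/8*pi_A + 1/16*pi_B + 1/8*pi_C + 3/16*pi_D
  pi_D = 3/16*pi_A + 1/16*pi_B + 1/16*pi_C + 5/16*pi_D
with normalization: pi_A + pi_B + pi_C + pi_D = 1.

Using the first 3 balance equations plus normalization, the linear system A*pi = b is:
  [-15/16, 3/4, 1/8, 3/8] . pi = 0
  [3/8, -7/8, 11/16, 1/8] . pi = 0
  [3/8, 1/16, -7/8, 3/16] . pi = 0
  [1, 1, 1, 1] . pi = 1

Solving yields:
  pi_A = 193/568
  pi_B = 1827/5680
  pi_C = 141/710
  pi_D = 159/1136

Verification (pi * P):
  193/568*1/16 + 1827/5680*3/4 + 141/710*1/8 + 159/1136*3/8 = 193/568 = pi_A  (ok)
  193/568*3/8 + 1827/5680*1/8 + 141/710*11/16 + 159/1136*1/8 = 1827/5680 = pi_B  (ok)
  193/568*3/8 + 1827/5680*1/16 + 141/710*1/8 + 159/1136*3/16 = 141/710 = pi_C  (ok)
  193/568*3/16 + 1827/5680*1/16 + 141/710*1/16 + 159/1136*5/16 = 159/1136 = pi_D  (ok)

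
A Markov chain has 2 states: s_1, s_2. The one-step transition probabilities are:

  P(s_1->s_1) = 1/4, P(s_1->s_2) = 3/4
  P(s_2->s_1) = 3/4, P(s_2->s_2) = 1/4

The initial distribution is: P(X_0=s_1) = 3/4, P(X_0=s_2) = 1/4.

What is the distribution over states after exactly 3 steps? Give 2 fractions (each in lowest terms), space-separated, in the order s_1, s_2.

Answer: 15/32 17/32

Derivation:
Propagating the distribution step by step (d_{t+1} = d_t * P):
d_0 = (s_1=3/4, s_2=1/4)
  d_1[s_1] = 3/4*1/4 + 1/4*3/4 = 3/8
  d_1[s_2] = 3/4*3/4 + 1/4*1/4 = 5/8
d_1 = (s_1=3/8, s_2=5/8)
  d_2[s_1] = 3/8*1/4 + 5/8*3/4 = 9/16
  d_2[s_2] = 3/8*3/4 + 5/8*1/4 = 7/16
d_2 = (s_1=9/16, s_2=7/16)
  d_3[s_1] = 9/16*1/4 + 7/16*3/4 = 15/32
  d_3[s_2] = 9/16*3/4 + 7/16*1/4 = 17/32
d_3 = (s_1=15/32, s_2=17/32)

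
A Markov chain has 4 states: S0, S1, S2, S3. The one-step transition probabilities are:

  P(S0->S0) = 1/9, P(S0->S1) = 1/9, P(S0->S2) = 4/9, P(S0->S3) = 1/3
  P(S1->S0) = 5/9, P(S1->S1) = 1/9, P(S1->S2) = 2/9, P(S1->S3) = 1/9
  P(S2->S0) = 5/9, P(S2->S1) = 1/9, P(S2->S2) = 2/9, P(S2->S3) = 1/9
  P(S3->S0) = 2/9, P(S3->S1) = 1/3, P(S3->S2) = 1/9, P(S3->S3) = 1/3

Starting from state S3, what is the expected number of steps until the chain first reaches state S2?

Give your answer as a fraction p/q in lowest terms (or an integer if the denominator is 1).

Answer: 1044/235

Derivation:
Let h_i = expected steps to first reach S2 from state i.
Boundary: h_S2 = 0.
First-step equations for the other states:
  h_S0 = 1 + 1/9*h_S0 + 1/9*h_S1 + 4/9*h_S2 + 1/3*h_S3
  h_S1 = 1 + 5/9*h_S0 + 1/9*h_S1 + 2/9*h_S2 + 1/9*h_S3
  h_S3 = 1 + 2/9*h_S0 + 1/3*h_S1 + 1/9*h_S2 + 1/3*h_S3

Substituting h_S2 = 0 and rearranging gives the linear system (I - Q) h = 1:
  [8/9, -1/9, -1/3] . (h_S0, h_S1, h_S3) = 1
  [-5/9, 8/9, -1/9] . (h_S0, h_S1, h_S3) = 1
  [-2/9, -1/3, 2/3] . (h_S0, h_S1, h_S3) = 1

Solving yields:
  h_S0 = 153/47
  h_S1 = 873/235
  h_S3 = 1044/235

Starting state is S3, so the expected hitting time is h_S3 = 1044/235.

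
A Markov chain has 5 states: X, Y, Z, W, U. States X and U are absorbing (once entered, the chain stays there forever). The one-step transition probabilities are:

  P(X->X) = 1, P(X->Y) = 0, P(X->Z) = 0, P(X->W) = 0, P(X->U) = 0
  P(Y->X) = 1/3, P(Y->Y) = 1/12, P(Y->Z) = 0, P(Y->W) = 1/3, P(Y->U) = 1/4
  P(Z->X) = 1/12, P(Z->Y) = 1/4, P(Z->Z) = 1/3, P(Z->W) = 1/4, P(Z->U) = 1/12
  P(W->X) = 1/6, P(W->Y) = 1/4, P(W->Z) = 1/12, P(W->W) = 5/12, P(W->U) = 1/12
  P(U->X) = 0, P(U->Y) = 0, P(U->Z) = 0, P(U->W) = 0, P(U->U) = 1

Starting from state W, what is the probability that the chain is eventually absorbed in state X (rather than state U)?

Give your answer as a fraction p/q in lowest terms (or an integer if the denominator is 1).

Let a_i = P(absorbed in X | start in state i).
Boundary conditions: a_X = 1, a_U = 0.
For each transient state i, a_i = sum_j P(i->j) * a_j:
  a_Y = 1/3*a_X + 1/12*a_Y + 0*a_Z + 1/3*a_W + 1/4*a_U
  a_Z = 1/12*a_X + 1/4*a_Y + 1/3*a_Z + 1/4*a_W + 1/12*a_U
  a_W = 1/6*a_X + 1/4*a_Y + 1/12*a_Z + 5/12*a_W + 1/12*a_U

Substituting a_X = 1 and a_U = 0, rearrange to (I - Q) a = r where r[i] = P(i -> X):
  [11/12, 0, -1/3] . (a_Y, a_Z, a_W) = 1/3
  [-1/4, 2/3, -1/4] . (a_Y, a_Z, a_W) = 1/12
  [-1/4, -1/12, 7/12] . (a_Y, a_Z, a_W) = 1/6

Solving yields:
  a_Y = 56/95
  a_Z = 11/19
  a_W = 59/95

Starting state is W, so the absorption probability is a_W = 59/95.

Answer: 59/95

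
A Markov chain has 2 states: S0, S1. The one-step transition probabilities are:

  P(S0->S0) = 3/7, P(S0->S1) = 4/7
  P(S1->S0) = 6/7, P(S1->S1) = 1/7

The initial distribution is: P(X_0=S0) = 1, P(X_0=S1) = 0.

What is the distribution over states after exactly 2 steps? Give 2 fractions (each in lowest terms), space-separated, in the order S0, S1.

Answer: 33/49 16/49

Derivation:
Propagating the distribution step by step (d_{t+1} = d_t * P):
d_0 = (S0=1, S1=0)
  d_1[S0] = 1*3/7 + 0*6/7 = 3/7
  d_1[S1] = 1*4/7 + 0*1/7 = 4/7
d_1 = (S0=3/7, S1=4/7)
  d_2[S0] = 3/7*3/7 + 4/7*6/7 = 33/49
  d_2[S1] = 3/7*4/7 + 4/7*1/7 = 16/49
d_2 = (S0=33/49, S1=16/49)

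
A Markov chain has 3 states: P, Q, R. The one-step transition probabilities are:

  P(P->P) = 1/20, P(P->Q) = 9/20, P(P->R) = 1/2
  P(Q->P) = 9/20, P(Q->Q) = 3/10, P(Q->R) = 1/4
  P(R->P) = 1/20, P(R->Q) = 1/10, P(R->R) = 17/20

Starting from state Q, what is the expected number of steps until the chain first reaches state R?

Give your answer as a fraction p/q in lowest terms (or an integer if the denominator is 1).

Answer: 112/37

Derivation:
Let h_i = expected steps to first reach R from state i.
Boundary: h_R = 0.
First-step equations for the other states:
  h_P = 1 + 1/20*h_P + 9/20*h_Q + 1/2*h_R
  h_Q = 1 + 9/20*h_P + 3/10*h_Q + 1/4*h_R

Substituting h_R = 0 and rearranging gives the linear system (I - Q) h = 1:
  [19/20, -9/20] . (h_P, h_Q) = 1
  [-9/20, 7/10] . (h_P, h_Q) = 1

Solving yields:
  h_P = 92/37
  h_Q = 112/37

Starting state is Q, so the expected hitting time is h_Q = 112/37.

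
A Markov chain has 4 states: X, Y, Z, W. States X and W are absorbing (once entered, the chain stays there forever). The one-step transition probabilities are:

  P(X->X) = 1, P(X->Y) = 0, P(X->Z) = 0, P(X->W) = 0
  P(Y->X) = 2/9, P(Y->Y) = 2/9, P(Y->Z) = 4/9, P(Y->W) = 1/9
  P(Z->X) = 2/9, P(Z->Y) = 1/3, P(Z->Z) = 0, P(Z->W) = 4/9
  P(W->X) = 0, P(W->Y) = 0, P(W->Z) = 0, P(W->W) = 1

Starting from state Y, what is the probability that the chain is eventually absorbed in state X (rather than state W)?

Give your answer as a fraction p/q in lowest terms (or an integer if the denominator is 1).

Let a_i = P(absorbed in X | start in state i).
Boundary conditions: a_X = 1, a_W = 0.
For each transient state i, a_i = sum_j P(i->j) * a_j:
  a_Y = 2/9*a_X + 2/9*a_Y + 4/9*a_Z + 1/9*a_W
  a_Z = 2/9*a_X + 1/3*a_Y + 0*a_Z + 4/9*a_W

Substituting a_X = 1 and a_W = 0, rearrange to (I - Q) a = r where r[i] = P(i -> X):
  [7/9, -4/9] . (a_Y, a_Z) = 2/9
  [-1/3, 1] . (a_Y, a_Z) = 2/9

Solving yields:
  a_Y = 26/51
  a_Z = 20/51

Starting state is Y, so the absorption probability is a_Y = 26/51.

Answer: 26/51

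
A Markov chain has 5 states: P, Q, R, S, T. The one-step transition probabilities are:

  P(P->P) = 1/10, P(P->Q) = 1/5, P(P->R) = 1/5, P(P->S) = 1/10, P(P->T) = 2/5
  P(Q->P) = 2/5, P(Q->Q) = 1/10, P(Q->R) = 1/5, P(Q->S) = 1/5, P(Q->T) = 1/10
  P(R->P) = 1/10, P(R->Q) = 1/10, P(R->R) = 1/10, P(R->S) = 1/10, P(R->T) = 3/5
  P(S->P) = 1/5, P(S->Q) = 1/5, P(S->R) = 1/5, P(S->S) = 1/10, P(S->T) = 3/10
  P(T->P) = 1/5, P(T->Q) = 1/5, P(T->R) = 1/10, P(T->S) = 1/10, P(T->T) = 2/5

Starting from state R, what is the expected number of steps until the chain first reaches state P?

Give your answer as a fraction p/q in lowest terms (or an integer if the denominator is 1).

Let h_i = expected steps to first reach P from state i.
Boundary: h_P = 0.
First-step equations for the other states:
  h_Q = 1 + 2/5*h_P + 1/10*h_Q + 1/5*h_R + 1/5*h_S + 1/10*h_T
  h_R = 1 + 1/10*h_P + 1/10*h_Q + 1/10*h_R + 1/10*h_S + 3/5*h_T
  h_S = 1 + 1/5*h_P + 1/5*h_Q + 1/5*h_R + 1/10*h_S + 3/10*h_T
  h_T = 1 + 1/5*h_P + 1/5*h_Q + 1/10*h_R + 1/10*h_S + 2/5*h_T

Substituting h_P = 0 and rearranging gives the linear system (I - Q) h = 1:
  [9/10, -1/5, -1/5, -1/10] . (h_Q, h_R, h_S, h_T) = 1
  [-1/10, 9/10, -1/10, -3/5] . (h_Q, h_R, h_S, h_T) = 1
  [-1/5, -1/5, 9/10, -3/10] . (h_Q, h_R, h_S, h_T) = 1
  [-1/5, -1/10, -1/10, 3/5] . (h_Q, h_R, h_S, h_T) = 1

Solving yields:
  h_Q = 9220/2457
  h_R = 12410/2457
  h_S = 11240/2457
  h_T = 11110/2457

Starting state is R, so the expected hitting time is h_R = 12410/2457.

Answer: 12410/2457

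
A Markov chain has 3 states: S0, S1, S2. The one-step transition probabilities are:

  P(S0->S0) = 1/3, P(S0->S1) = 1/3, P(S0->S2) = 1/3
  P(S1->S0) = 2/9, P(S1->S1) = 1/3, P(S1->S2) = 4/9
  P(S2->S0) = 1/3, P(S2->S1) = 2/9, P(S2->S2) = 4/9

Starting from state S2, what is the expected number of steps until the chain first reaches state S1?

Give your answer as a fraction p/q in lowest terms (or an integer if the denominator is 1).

Answer: 27/7

Derivation:
Let h_i = expected steps to first reach S1 from state i.
Boundary: h_S1 = 0.
First-step equations for the other states:
  h_S0 = 1 + 1/3*h_S0 + 1/3*h_S1 + 1/3*h_S2
  h_S2 = 1 + 1/3*h_S0 + 2/9*h_S1 + 4/9*h_S2

Substituting h_S1 = 0 and rearranging gives the linear system (I - Q) h = 1:
  [2/3, -1/3] . (h_S0, h_S2) = 1
  [-1/3, 5/9] . (h_S0, h_S2) = 1

Solving yields:
  h_S0 = 24/7
  h_S2 = 27/7

Starting state is S2, so the expected hitting time is h_S2 = 27/7.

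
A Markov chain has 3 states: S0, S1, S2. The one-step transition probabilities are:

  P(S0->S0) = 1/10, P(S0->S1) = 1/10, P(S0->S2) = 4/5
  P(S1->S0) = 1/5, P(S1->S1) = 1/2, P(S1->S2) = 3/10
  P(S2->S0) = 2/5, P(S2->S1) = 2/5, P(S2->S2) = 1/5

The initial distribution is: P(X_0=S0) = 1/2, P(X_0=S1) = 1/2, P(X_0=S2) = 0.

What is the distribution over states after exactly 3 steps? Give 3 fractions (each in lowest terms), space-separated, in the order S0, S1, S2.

Propagating the distribution step by step (d_{t+1} = d_t * P):
d_0 = (S0=1/2, S1=1/2, S2=0)
  d_1[S0] = 1/2*1/10 + 1/2*1/5 + 0*2/5 = 3/20
  d_1[S1] = 1/2*1/10 + 1/2*1/2 + 0*2/5 = 3/10
  d_1[S2] = 1/2*4/5 + 1/2*3/10 + 0*1/5 = 11/20
d_1 = (S0=3/20, S1=3/10, S2=11/20)
  d_2[S0] = 3/20*1/10 + 3/10*1/5 + 11/20*2/5 = 59/200
  d_2[S1] = 3/20*1/10 + 3/10*1/2 + 11/20*2/5 = 77/200
  d_2[S2] = 3/20*4/5 + 3/10*3/10 + 11/20*1/5 = 8/25
d_2 = (S0=59/200, S1=77/200, S2=8/25)
  d_3[S0] = 59/200*1/10 + 77/200*1/5 + 8/25*2/5 = 469/2000
  d_3[S1] = 59/200*1/10 + 77/200*1/2 + 8/25*2/5 = 7/20
  d_3[S2] = 59/200*4/5 + 77/200*3/10 + 8/25*1/5 = 831/2000
d_3 = (S0=469/2000, S1=7/20, S2=831/2000)

Answer: 469/2000 7/20 831/2000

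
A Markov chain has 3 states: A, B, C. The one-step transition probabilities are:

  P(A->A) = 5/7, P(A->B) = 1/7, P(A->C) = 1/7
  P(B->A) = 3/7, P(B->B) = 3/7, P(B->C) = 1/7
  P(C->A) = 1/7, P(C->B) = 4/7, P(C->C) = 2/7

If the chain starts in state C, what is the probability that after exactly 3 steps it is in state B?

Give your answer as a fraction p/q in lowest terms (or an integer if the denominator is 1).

Computing P^3 by repeated multiplication:
P^1 =
  A: [5/7, 1/7, 1/7]
  B: [3/7, 3/7, 1/7]
  C: [1/7, 4/7, 2/7]
P^2 =
  A: [29/49, 12/49, 8/49]
  B: [25/49, 16/49, 8/49]
  C: [19/49, 3/7, 9/49]
P^3 =
  A: [27/49, 97/343, 57/343]
  B: [181/343, 15/49, 57/343]
  C: [167/343, 118/343, 58/343]

(P^3)[C -> B] = 118/343

Answer: 118/343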